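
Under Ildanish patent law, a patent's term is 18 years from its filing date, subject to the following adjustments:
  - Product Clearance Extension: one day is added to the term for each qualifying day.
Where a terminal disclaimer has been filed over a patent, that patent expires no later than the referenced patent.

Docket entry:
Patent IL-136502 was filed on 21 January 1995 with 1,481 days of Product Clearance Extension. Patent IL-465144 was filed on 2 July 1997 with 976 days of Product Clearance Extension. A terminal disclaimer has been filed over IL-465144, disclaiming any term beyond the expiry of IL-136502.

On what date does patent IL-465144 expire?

Natural term of IL-465144:
  Base: filing + 18 years → 2 July 2015.
  Product Clearance Extension: +976 days → 4 March 2018.
Expiry of referenced patent IL-136502:
  Base: filing + 18 years → 21 January 2013.
  Product Clearance Extension: +1481 days → 10 February 2017.
Terminal disclaimer: IL-465144 expires on the earlier of 4 March 2018 and 10 February 2017.

2017-02-10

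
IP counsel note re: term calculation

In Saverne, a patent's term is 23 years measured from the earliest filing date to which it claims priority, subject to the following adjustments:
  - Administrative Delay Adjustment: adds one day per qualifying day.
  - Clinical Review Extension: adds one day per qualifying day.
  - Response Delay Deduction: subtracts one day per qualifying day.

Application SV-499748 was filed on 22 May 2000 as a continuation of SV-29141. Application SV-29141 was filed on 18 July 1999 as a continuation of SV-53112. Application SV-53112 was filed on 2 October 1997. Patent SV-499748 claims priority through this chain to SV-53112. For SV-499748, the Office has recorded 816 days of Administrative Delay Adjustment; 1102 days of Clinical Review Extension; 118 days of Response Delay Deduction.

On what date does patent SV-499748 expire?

2025-09-06

Earliest priority filing: 2 October 1997.
Base term: 2 October 1997 + 23 years → 2 October 2020.
Administrative Delay Adjustment: +816 days → 27 December 2022.
Clinical Review Extension: +1102 days → 2 January 2026.
Response Delay Deduction: −118 days → 6 September 2025.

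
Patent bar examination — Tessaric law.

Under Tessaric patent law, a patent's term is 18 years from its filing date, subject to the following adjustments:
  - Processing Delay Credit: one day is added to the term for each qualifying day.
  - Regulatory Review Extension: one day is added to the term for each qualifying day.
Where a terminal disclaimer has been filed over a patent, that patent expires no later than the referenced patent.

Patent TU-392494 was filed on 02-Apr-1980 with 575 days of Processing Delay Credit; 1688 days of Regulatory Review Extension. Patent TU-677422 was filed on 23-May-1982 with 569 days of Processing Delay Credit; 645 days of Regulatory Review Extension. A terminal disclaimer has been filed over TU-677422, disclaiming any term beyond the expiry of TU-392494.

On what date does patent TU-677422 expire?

2003-09-19

Natural term of TU-677422:
  Base: filing + 18 years → 23 May 2000.
  Processing Delay Credit: +569 days → 13 December 2001.
  Regulatory Review Extension: +645 days → 19 September 2003.
Expiry of referenced patent TU-392494:
  Base: filing + 18 years → 2 April 1998.
  Processing Delay Credit: +575 days → 29 October 1999.
  Regulatory Review Extension: +1688 days → 12 June 2004.
Terminal disclaimer: TU-677422 expires on the earlier of 19 September 2003 and 12 June 2004.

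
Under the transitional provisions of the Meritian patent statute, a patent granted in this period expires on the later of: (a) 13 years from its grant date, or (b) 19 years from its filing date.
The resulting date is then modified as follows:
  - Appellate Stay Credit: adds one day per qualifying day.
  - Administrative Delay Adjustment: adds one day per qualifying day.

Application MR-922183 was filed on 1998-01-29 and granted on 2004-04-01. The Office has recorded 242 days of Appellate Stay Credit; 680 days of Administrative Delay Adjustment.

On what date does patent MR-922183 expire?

October 10, 2019

(a) grant + 13 years → 1 April 2017.
(b) filing + 19 years → 29 January 2017.
Later of the two: 1 April 2017.
Appellate Stay Credit: +242 days → 29 November 2017.
Administrative Delay Adjustment: +680 days → 10 October 2019.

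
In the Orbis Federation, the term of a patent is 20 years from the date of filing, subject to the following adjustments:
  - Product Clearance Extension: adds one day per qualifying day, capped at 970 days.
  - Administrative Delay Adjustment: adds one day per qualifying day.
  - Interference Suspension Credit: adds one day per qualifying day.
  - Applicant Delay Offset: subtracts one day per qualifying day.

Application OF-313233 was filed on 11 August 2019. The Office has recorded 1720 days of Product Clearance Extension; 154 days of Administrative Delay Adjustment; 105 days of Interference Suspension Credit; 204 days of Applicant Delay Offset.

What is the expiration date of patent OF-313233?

2042-06-01

Base term: filing date + 20 years → 11 August 2039.
Product Clearance Extension: 1720 days claimed exceeds the 970-day cap, so +970 days → 7 April 2042.
Administrative Delay Adjustment: +154 days → 8 September 2042.
Interference Suspension Credit: +105 days → 22 December 2042.
Applicant Delay Offset: −204 days → 1 June 2042.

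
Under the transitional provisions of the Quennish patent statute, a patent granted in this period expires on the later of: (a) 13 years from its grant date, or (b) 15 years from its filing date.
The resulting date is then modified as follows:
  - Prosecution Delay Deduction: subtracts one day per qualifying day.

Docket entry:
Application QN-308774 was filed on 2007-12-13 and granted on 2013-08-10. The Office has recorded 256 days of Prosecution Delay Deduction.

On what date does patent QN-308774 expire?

(a) grant + 13 years → 10 August 2026.
(b) filing + 15 years → 13 December 2022.
Later of the two: 10 August 2026.
Prosecution Delay Deduction: −256 days → 27 November 2025.

2025-11-27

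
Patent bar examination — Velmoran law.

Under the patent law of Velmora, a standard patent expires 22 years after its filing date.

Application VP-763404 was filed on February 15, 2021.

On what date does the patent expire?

Filing date + 22 years → 15 February 2043.

2043-02-15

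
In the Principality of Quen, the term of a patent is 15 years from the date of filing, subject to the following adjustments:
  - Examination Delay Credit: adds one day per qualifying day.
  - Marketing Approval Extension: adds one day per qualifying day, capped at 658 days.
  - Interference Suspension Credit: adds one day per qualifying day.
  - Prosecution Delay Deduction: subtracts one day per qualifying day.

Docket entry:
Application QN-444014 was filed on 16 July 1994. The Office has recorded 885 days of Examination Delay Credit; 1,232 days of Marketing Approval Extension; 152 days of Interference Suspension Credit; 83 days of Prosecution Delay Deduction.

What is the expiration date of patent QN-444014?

Base term: filing date + 15 years → 16 July 2009.
Examination Delay Credit: +885 days → 18 December 2011.
Marketing Approval Extension: 1232 days claimed exceeds the 658-day cap, so +658 days → 6 October 2013.
Interference Suspension Credit: +152 days → 7 March 2014.
Prosecution Delay Deduction: −83 days → 14 December 2013.

December 14, 2013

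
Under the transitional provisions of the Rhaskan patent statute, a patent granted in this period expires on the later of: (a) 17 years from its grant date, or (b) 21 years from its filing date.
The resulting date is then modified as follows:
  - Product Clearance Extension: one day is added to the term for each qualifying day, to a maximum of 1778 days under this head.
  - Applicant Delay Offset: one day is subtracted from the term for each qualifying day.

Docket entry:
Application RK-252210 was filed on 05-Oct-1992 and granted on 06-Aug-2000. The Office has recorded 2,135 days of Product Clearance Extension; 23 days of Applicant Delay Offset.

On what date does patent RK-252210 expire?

(a) grant + 17 years → 6 August 2017.
(b) filing + 21 years → 5 October 2013.
Later of the two: 6 August 2017.
Product Clearance Extension: 2135 days claimed exceeds the 1778-day cap, so +1778 days → 19 June 2022.
Applicant Delay Offset: −23 days → 27 May 2022.

2022-05-27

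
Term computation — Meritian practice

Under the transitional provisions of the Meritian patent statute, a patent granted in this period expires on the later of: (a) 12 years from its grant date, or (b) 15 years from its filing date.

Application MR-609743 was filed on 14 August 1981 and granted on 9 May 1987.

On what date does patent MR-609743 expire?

(a) grant + 12 years → 9 May 1999.
(b) filing + 15 years → 14 August 1996.
Later of the two: 9 May 1999.

May 9, 1999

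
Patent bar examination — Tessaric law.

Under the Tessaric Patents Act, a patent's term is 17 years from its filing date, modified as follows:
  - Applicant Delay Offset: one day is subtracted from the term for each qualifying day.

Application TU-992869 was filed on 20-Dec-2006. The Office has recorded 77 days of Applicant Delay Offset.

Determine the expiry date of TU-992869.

October 4, 2023

Base term: filing date + 17 years → 20 December 2023.
Applicant Delay Offset: −77 days → 4 October 2023.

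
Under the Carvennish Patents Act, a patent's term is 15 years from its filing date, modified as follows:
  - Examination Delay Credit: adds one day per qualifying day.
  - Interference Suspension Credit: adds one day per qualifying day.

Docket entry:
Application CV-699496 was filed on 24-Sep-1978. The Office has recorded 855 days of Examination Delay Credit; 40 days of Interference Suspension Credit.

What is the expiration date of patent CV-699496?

March 7, 1996

Base term: filing date + 15 years → 24 September 1993.
Examination Delay Credit: +855 days → 27 January 1996.
Interference Suspension Credit: +40 days → 7 March 1996.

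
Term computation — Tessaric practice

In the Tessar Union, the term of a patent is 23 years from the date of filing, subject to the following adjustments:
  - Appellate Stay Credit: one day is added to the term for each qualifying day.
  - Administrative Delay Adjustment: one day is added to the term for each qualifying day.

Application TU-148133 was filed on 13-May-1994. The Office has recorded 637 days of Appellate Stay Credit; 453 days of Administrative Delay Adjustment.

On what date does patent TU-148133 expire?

2020-05-07

Base term: filing date + 23 years → 13 May 2017.
Appellate Stay Credit: +637 days → 9 February 2019.
Administrative Delay Adjustment: +453 days → 7 May 2020.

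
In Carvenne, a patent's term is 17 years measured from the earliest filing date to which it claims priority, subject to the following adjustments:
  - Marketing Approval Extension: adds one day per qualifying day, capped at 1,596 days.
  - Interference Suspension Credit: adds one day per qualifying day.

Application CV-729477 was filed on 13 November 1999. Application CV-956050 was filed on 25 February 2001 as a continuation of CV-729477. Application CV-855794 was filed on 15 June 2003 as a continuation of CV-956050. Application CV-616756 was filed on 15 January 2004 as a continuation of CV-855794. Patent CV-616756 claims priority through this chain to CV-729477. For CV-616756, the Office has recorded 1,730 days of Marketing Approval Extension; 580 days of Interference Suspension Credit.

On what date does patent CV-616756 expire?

Earliest priority filing: 13 November 1999.
Base term: 13 November 1999 + 17 years → 13 November 2016.
Marketing Approval Extension: 1730 days claimed exceeds the 1596-day cap, so +1596 days → 28 March 2021.
Interference Suspension Credit: +580 days → 29 October 2022.

October 29, 2022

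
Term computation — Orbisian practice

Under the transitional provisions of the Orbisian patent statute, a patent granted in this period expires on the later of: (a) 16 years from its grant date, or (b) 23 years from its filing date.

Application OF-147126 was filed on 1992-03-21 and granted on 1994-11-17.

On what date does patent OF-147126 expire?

March 21, 2015

(a) grant + 16 years → 17 November 2010.
(b) filing + 23 years → 21 March 2015.
Later of the two: 21 March 2015.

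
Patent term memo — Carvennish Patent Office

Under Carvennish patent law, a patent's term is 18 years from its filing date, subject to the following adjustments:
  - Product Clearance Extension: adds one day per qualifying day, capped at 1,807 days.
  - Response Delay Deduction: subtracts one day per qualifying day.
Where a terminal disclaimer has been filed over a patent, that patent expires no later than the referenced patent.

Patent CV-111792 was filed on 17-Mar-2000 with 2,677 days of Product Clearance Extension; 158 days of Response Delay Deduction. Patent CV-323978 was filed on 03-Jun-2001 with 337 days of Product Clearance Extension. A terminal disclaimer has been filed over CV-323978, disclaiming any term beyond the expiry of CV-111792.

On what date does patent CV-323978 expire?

Natural term of CV-323978:
  Base: filing + 18 years → 3 June 2019.
  Product Clearance Extension: 337 days (within the 1807-day cap) → +337 days → 5 May 2020.
Expiry of referenced patent CV-111792:
  Base: filing + 18 years → 17 March 2018.
  Product Clearance Extension: 2677 days claimed exceeds the 1807-day cap, so +1807 days → 26 February 2023.
  Response Delay Deduction: −158 days → 21 September 2022.
Terminal disclaimer: CV-323978 expires on the earlier of 5 May 2020 and 21 September 2022.

2020-05-05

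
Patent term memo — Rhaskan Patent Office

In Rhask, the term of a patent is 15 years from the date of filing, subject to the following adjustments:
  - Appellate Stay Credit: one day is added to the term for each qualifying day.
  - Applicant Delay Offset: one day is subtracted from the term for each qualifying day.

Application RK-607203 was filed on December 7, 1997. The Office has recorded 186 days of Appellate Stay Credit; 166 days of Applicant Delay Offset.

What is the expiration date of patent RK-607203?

December 27, 2012

Base term: filing date + 15 years → 7 December 2012.
Appellate Stay Credit: +186 days → 11 June 2013.
Applicant Delay Offset: −166 days → 27 December 2012.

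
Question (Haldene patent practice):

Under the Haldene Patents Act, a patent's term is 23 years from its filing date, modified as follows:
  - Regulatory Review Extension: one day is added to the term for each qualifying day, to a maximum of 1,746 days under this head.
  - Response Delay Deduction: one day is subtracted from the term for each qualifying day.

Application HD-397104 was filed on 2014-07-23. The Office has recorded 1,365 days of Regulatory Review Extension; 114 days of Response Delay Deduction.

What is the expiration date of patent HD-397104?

Base term: filing date + 23 years → 23 July 2037.
Regulatory Review Extension: 1365 days (within the 1746-day cap) → +1365 days → 18 April 2041.
Response Delay Deduction: −114 days → 25 December 2040.

2040-12-25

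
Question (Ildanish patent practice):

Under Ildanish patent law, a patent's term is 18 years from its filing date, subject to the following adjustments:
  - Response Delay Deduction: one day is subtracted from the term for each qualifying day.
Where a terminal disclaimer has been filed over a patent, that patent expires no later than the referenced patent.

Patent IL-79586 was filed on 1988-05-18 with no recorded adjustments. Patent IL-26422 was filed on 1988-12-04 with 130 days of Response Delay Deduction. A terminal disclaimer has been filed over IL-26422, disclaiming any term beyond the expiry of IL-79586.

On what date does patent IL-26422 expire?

Natural term of IL-26422:
  Base: filing + 18 years → 4 December 2006.
  Response Delay Deduction: −130 days → 27 July 2006.
Expiry of referenced patent IL-79586:
  Base: filing + 18 years → 18 May 2006.
Terminal disclaimer: IL-26422 expires on the earlier of 27 July 2006 and 18 May 2006.

2006-05-18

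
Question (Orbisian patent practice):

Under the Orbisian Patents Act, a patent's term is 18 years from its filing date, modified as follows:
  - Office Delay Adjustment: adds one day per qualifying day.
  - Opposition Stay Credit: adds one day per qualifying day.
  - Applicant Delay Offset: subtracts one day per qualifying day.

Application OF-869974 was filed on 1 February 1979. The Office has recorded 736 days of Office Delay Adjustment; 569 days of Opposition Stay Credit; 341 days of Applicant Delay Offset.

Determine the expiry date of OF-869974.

Base term: filing date + 18 years → 1 February 1997.
Office Delay Adjustment: +736 days → 7 February 1999.
Opposition Stay Credit: +569 days → 29 August 2000.
Applicant Delay Offset: −341 days → 23 September 1999.

September 23, 1999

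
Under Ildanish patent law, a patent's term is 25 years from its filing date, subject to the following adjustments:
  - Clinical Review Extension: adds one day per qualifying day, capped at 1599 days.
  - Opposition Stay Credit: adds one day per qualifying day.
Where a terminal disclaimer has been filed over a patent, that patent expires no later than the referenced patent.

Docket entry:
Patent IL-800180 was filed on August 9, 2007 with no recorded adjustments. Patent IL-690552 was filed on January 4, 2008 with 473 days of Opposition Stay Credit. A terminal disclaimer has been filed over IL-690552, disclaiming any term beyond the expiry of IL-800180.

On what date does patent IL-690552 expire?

Natural term of IL-690552:
  Base: filing + 25 years → 4 January 2033.
  Opposition Stay Credit: +473 days → 22 April 2034.
Expiry of referenced patent IL-800180:
  Base: filing + 25 years → 9 August 2032.
Terminal disclaimer: IL-690552 expires on the earlier of 22 April 2034 and 9 August 2032.

August 9, 2032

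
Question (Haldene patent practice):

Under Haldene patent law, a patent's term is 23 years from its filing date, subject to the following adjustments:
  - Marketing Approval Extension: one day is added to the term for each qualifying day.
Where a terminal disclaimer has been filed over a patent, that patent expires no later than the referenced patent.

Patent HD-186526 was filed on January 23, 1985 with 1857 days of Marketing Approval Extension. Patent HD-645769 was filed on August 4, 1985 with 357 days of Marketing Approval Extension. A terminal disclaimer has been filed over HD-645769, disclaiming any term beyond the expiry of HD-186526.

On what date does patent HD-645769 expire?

2009-07-27

Natural term of HD-645769:
  Base: filing + 23 years → 4 August 2008.
  Marketing Approval Extension: +357 days → 27 July 2009.
Expiry of referenced patent HD-186526:
  Base: filing + 23 years → 23 January 2008.
  Marketing Approval Extension: +1857 days → 22 February 2013.
Terminal disclaimer: HD-645769 expires on the earlier of 27 July 2009 and 22 February 2013.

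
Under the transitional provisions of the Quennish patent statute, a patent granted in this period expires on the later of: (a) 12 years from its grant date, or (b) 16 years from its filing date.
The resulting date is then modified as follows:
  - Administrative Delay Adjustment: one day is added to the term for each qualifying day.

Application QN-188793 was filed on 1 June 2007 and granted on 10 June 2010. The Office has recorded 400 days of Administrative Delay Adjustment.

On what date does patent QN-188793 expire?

July 5, 2024

(a) grant + 12 years → 10 June 2022.
(b) filing + 16 years → 1 June 2023.
Later of the two: 1 June 2023.
Administrative Delay Adjustment: +400 days → 5 July 2024.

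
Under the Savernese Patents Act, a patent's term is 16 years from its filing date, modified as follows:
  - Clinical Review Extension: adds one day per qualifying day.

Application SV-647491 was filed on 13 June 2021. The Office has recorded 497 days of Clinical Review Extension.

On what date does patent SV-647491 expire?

Base term: filing date + 16 years → 13 June 2037.
Clinical Review Extension: +497 days → 23 October 2038.

2038-10-23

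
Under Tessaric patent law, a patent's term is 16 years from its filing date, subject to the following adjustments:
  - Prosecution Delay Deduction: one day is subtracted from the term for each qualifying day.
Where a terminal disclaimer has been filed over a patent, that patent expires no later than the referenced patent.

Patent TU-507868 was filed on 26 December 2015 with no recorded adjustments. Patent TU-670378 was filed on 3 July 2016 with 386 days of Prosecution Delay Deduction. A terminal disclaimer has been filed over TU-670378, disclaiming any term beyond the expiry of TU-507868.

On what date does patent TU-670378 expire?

Natural term of TU-670378:
  Base: filing + 16 years → 3 July 2032.
  Prosecution Delay Deduction: −386 days → 13 June 2031.
Expiry of referenced patent TU-507868:
  Base: filing + 16 years → 26 December 2031.
Terminal disclaimer: TU-670378 expires on the earlier of 13 June 2031 and 26 December 2031.

2031-06-13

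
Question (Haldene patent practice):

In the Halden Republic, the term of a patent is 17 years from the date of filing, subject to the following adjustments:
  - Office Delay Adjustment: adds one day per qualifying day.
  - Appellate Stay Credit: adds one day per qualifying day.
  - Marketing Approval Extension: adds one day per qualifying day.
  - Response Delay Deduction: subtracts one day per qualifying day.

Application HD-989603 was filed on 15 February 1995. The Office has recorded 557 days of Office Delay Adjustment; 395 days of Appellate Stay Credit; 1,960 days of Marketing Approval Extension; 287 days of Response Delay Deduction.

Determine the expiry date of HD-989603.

April 24, 2019

Base term: filing date + 17 years → 15 February 2012.
Office Delay Adjustment: +557 days → 25 August 2013.
Appellate Stay Credit: +395 days → 24 September 2014.
Marketing Approval Extension: +1960 days → 5 February 2020.
Response Delay Deduction: −287 days → 24 April 2019.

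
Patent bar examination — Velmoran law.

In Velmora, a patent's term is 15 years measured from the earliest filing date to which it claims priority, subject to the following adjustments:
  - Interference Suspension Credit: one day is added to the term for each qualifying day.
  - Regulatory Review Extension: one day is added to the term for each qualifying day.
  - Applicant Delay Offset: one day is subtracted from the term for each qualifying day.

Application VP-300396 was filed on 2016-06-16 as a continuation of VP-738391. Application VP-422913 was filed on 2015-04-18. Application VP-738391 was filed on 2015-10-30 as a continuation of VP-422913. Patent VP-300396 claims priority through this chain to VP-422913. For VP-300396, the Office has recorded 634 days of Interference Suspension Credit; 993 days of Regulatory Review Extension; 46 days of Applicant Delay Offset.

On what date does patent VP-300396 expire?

2034-08-16

Earliest priority filing: 18 April 2015.
Base term: 18 April 2015 + 15 years → 18 April 2030.
Interference Suspension Credit: +634 days → 12 January 2032.
Regulatory Review Extension: +993 days → 1 October 2034.
Applicant Delay Offset: −46 days → 16 August 2034.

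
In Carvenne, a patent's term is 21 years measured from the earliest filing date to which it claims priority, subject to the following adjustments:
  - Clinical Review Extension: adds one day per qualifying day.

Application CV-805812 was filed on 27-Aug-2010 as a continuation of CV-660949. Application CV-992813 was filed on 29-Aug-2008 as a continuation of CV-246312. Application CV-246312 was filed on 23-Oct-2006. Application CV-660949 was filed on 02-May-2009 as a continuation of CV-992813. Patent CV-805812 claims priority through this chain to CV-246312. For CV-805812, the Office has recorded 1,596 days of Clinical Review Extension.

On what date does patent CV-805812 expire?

Earliest priority filing: 23 October 2006.
Base term: 23 October 2006 + 21 years → 23 October 2027.
Clinical Review Extension: +1596 days → 6 March 2032.

2032-03-06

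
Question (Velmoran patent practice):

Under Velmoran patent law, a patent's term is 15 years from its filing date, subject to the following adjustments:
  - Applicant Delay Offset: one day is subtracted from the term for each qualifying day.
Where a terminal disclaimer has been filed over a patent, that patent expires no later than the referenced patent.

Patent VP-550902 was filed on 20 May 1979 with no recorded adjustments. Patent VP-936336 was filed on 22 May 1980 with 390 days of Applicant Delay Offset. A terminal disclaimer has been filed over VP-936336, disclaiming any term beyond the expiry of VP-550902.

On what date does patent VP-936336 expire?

1994-04-27

Natural term of VP-936336:
  Base: filing + 15 years → 22 May 1995.
  Applicant Delay Offset: −390 days → 27 April 1994.
Expiry of referenced patent VP-550902:
  Base: filing + 15 years → 20 May 1994.
Terminal disclaimer: VP-936336 expires on the earlier of 27 April 1994 and 20 May 1994.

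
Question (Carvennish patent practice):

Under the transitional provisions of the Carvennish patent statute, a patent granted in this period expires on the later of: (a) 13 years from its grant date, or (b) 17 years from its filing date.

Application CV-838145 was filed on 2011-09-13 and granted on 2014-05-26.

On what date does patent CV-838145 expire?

2028-09-13

(a) grant + 13 years → 26 May 2027.
(b) filing + 17 years → 13 September 2028.
Later of the two: 13 September 2028.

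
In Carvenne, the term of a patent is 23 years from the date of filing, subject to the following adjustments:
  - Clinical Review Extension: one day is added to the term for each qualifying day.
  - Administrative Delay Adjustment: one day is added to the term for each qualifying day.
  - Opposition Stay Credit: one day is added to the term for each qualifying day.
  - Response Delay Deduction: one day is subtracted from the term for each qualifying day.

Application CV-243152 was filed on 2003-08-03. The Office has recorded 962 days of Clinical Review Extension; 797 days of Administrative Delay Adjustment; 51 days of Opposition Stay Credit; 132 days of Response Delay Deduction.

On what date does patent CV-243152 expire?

Base term: filing date + 23 years → 3 August 2026.
Clinical Review Extension: +962 days → 22 March 2029.
Administrative Delay Adjustment: +797 days → 28 May 2031.
Opposition Stay Credit: +51 days → 18 July 2031.
Response Delay Deduction: −132 days → 8 March 2031.

March 8, 2031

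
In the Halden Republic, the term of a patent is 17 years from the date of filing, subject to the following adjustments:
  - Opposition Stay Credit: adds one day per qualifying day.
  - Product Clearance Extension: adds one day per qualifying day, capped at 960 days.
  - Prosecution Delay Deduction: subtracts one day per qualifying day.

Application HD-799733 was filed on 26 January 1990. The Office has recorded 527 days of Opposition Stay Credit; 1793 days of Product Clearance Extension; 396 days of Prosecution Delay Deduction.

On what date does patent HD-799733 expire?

Base term: filing date + 17 years → 26 January 2007.
Opposition Stay Credit: +527 days → 6 July 2008.
Product Clearance Extension: 1793 days claimed exceeds the 960-day cap, so +960 days → 21 February 2011.
Prosecution Delay Deduction: −396 days → 21 January 2010.

2010-01-21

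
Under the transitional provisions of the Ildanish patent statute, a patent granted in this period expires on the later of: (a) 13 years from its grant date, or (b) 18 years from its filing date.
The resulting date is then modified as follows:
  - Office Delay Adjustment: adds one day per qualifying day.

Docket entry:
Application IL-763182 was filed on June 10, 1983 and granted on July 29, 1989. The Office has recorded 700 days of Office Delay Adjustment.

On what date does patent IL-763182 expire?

June 28, 2004

(a) grant + 13 years → 29 July 2002.
(b) filing + 18 years → 10 June 2001.
Later of the two: 29 July 2002.
Office Delay Adjustment: +700 days → 28 June 2004.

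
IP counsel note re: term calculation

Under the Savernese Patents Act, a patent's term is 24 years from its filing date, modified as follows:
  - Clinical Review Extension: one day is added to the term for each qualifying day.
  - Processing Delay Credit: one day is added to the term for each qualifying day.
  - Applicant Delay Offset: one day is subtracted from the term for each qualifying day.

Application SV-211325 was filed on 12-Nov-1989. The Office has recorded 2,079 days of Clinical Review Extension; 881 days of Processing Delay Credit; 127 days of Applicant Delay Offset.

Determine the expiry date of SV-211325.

Base term: filing date + 24 years → 12 November 2013.
Clinical Review Extension: +2079 days → 23 July 2019.
Processing Delay Credit: +881 days → 20 December 2021.
Applicant Delay Offset: −127 days → 15 August 2021.

2021-08-15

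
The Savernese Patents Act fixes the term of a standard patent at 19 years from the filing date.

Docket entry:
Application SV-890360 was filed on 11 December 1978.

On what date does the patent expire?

1997-12-11

Filing date + 19 years → 11 December 1997.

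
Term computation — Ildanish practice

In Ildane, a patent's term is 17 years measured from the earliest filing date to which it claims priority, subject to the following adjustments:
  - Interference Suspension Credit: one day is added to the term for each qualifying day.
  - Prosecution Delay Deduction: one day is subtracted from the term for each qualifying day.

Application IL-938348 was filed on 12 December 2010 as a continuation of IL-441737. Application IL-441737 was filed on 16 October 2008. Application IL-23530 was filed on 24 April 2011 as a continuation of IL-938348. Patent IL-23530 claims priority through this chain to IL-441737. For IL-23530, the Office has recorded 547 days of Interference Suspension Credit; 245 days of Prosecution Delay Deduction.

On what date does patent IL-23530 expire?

Earliest priority filing: 16 October 2008.
Base term: 16 October 2008 + 17 years → 16 October 2025.
Interference Suspension Credit: +547 days → 16 April 2027.
Prosecution Delay Deduction: −245 days → 14 August 2026.

August 14, 2026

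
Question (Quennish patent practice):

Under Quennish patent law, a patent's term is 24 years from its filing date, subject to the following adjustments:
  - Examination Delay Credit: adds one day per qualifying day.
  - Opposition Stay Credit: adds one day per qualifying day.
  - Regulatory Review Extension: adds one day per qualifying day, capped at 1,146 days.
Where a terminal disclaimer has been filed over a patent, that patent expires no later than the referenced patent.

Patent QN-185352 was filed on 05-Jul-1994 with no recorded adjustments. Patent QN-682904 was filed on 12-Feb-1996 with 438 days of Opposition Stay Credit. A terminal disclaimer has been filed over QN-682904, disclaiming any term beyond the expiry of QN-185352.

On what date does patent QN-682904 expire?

Natural term of QN-682904:
  Base: filing + 24 years → 12 February 2020.
  Opposition Stay Credit: +438 days → 25 April 2021.
Expiry of referenced patent QN-185352:
  Base: filing + 24 years → 5 July 2018.
Terminal disclaimer: QN-682904 expires on the earlier of 25 April 2021 and 5 July 2018.

2018-07-05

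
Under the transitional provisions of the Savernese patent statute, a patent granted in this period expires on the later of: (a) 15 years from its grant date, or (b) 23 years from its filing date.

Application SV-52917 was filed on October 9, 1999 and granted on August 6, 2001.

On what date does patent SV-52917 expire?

(a) grant + 15 years → 6 August 2016.
(b) filing + 23 years → 9 October 2022.
Later of the two: 9 October 2022.

2022-10-09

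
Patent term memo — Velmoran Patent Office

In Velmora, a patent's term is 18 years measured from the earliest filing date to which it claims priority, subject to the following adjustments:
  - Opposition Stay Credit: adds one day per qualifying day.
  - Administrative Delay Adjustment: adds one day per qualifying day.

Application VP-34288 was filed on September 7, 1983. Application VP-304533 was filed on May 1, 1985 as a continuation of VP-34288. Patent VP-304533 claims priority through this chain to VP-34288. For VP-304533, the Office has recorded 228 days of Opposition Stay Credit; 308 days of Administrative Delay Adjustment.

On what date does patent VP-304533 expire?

Earliest priority filing: 7 September 1983.
Base term: 7 September 1983 + 18 years → 7 September 2001.
Opposition Stay Credit: +228 days → 23 April 2002.
Administrative Delay Adjustment: +308 days → 25 February 2003.

2003-02-25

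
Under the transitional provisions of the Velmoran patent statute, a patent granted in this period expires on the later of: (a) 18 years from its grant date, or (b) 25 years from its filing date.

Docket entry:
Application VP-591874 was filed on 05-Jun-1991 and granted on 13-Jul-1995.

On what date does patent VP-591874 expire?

June 5, 2016

(a) grant + 18 years → 13 July 2013.
(b) filing + 25 years → 5 June 2016.
Later of the two: 5 June 2016.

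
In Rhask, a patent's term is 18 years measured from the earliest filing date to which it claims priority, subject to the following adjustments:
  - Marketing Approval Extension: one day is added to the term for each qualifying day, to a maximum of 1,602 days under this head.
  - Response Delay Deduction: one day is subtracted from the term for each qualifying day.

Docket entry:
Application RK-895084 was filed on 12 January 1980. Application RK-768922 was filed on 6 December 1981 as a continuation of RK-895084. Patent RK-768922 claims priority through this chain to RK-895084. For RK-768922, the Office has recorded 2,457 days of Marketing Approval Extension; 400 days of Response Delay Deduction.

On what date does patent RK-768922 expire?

April 28, 2001

Earliest priority filing: 12 January 1980.
Base term: 12 January 1980 + 18 years → 12 January 1998.
Marketing Approval Extension: 2457 days claimed exceeds the 1602-day cap, so +1602 days → 2 June 2002.
Response Delay Deduction: −400 days → 28 April 2001.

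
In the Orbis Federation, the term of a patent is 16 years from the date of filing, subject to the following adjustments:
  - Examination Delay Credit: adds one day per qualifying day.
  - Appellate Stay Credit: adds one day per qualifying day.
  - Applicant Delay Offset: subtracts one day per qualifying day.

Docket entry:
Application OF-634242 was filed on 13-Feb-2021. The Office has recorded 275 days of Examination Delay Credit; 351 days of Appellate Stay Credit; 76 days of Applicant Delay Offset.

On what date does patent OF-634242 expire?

August 17, 2038

Base term: filing date + 16 years → 13 February 2037.
Examination Delay Credit: +275 days → 15 November 2037.
Appellate Stay Credit: +351 days → 1 November 2038.
Applicant Delay Offset: −76 days → 17 August 2038.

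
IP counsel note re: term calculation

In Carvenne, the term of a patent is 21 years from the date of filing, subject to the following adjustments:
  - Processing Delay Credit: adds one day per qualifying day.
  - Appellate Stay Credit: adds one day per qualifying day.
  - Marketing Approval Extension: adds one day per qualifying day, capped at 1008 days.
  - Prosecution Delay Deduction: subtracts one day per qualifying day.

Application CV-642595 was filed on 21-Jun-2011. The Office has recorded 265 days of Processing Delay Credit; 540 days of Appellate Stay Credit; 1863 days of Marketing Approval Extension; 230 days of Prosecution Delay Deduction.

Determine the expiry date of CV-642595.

Base term: filing date + 21 years → 21 June 2032.
Processing Delay Credit: +265 days → 13 March 2033.
Appellate Stay Credit: +540 days → 4 September 2034.
Marketing Approval Extension: 1863 days claimed exceeds the 1008-day cap, so +1008 days → 8 June 2037.
Prosecution Delay Deduction: −230 days → 21 October 2036.

October 21, 2036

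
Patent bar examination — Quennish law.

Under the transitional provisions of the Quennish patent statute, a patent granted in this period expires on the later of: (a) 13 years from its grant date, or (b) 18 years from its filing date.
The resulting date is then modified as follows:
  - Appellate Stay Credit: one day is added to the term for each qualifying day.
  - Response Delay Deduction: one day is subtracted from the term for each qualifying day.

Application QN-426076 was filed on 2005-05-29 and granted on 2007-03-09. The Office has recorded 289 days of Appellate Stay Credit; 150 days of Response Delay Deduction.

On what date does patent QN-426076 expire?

October 15, 2023

(a) grant + 13 years → 9 March 2020.
(b) filing + 18 years → 29 May 2023.
Later of the two: 29 May 2023.
Appellate Stay Credit: +289 days → 13 March 2024.
Response Delay Deduction: −150 days → 15 October 2023.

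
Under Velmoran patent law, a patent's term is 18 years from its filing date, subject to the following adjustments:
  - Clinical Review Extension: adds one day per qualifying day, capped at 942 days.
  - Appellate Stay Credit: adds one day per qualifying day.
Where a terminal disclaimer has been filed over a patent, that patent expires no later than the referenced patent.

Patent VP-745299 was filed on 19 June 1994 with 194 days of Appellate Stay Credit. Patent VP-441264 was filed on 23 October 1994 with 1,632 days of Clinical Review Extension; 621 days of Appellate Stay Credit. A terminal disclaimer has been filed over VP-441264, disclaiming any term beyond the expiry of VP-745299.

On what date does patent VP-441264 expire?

2012-12-30

Natural term of VP-441264:
  Base: filing + 18 years → 23 October 2012.
  Clinical Review Extension: 1632 days claimed exceeds the 942-day cap, so +942 days → 23 May 2015.
  Appellate Stay Credit: +621 days → 2 February 2017.
Expiry of referenced patent VP-745299:
  Base: filing + 18 years → 19 June 2012.
  Appellate Stay Credit: +194 days → 30 December 2012.
Terminal disclaimer: VP-441264 expires on the earlier of 2 February 2017 and 30 December 2012.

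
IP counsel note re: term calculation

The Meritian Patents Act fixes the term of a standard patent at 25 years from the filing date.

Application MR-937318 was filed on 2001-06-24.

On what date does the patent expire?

June 24, 2026

Filing date + 25 years → 24 June 2026.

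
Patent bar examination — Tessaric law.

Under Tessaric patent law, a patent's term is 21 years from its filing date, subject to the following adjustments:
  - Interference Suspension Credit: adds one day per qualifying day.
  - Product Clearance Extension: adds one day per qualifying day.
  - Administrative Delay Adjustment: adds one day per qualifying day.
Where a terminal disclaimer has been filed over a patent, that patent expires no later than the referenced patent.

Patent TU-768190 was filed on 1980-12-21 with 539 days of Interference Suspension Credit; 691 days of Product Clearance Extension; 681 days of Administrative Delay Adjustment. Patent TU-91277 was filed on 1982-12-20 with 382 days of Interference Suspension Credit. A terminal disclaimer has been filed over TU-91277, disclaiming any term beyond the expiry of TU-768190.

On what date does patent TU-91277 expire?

January 5, 2005

Natural term of TU-91277:
  Base: filing + 21 years → 20 December 2003.
  Interference Suspension Credit: +382 days → 5 January 2005.
Expiry of referenced patent TU-768190:
  Base: filing + 21 years → 21 December 2001.
  Interference Suspension Credit: +539 days → 13 June 2003.
  Product Clearance Extension: +691 days → 4 May 2005.
  Administrative Delay Adjustment: +681 days → 16 March 2007.
Terminal disclaimer: TU-91277 expires on the earlier of 5 January 2005 and 16 March 2007.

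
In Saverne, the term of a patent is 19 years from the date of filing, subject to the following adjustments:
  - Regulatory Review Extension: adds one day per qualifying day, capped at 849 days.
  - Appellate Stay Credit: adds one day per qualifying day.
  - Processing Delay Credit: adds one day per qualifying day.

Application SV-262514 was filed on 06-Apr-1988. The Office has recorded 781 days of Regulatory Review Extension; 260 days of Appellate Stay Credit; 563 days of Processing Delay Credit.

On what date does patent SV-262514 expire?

Base term: filing date + 19 years → 6 April 2007.
Regulatory Review Extension: 781 days (within the 849-day cap) → +781 days → 26 May 2009.
Appellate Stay Credit: +260 days → 10 February 2010.
Processing Delay Credit: +563 days → 27 August 2011.

2011-08-27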